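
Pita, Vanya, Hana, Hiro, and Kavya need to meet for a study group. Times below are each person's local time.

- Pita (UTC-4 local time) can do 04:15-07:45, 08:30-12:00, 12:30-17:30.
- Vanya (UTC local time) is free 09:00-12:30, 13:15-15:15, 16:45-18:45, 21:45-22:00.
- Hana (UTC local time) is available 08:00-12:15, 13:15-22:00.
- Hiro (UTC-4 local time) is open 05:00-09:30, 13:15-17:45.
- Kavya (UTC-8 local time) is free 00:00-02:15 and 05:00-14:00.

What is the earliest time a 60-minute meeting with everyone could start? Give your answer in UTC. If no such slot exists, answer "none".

09:00

Pita in UTC: 08:15-11:45, 12:30-16:00, 16:30-21:30 (add 4h to convert from UTC-4).
Vanya in UTC: 09:00-12:30, 13:15-15:15, 16:45-18:45, 21:45-22:00.
Hana in UTC: 08:00-12:15, 13:15-22:00.
Hiro in UTC: 09:00-13:30, 17:15-21:45 (add 4h to convert from UTC-4).
Kavya in UTC: 08:00-10:15, 13:00-22:00 (add 8h to convert from UTC-8).
Pita ∩ Vanya: 09:00-11:45, 13:15-15:15, 16:45-18:45.
Pita ∩ Vanya ∩ Hana: 09:00-11:45, 13:15-15:15, 16:45-18:45.
Pita ∩ Vanya ∩ Hana ∩ Hiro: 09:00-11:45, 13:15-13:30, 17:15-18:45.
Pita ∩ Vanya ∩ Hana ∩ Hiro ∩ Kavya: 09:00-10:15, 13:15-13:30, 17:15-18:45.
Those are the intersection windows.
The first common window of at least 60 minutes is 09:00-10:15, so the earliest start is 09:00.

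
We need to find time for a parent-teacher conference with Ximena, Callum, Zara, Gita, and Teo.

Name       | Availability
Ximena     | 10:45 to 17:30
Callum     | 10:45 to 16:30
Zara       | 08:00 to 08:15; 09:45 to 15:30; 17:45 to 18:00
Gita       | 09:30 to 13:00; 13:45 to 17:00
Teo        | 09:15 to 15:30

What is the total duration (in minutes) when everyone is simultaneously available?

Ximena ∩ Callum: 10:45-16:30.
Ximena ∩ Callum ∩ Zara: 10:45-15:30.
Ximena ∩ Callum ∩ Zara ∩ Gita: 10:45-13:00, 13:45-15:30.
Ximena ∩ Callum ∩ Zara ∩ Gita ∩ Teo: 10:45-13:00, 13:45-15:30.
Summing the common windows: 135 + 105 = 240 minutes.

240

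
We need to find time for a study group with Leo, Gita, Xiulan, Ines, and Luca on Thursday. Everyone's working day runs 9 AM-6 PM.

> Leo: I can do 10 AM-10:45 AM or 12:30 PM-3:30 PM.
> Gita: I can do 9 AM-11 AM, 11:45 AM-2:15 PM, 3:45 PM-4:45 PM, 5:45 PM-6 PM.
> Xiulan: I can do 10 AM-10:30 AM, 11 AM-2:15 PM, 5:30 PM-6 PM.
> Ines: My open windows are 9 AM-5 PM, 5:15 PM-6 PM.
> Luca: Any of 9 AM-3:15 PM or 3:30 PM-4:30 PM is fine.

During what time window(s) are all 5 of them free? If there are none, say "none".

10:00-10:30, 12:30-14:15

Leo ∩ Gita: 10:00-10:45, 12:30-14:15.
Leo ∩ Gita ∩ Xiulan: 10:00-10:30, 12:30-14:15.
Leo ∩ Gita ∩ Xiulan ∩ Ines: 10:00-10:30, 12:30-14:15.
Leo ∩ Gita ∩ Xiulan ∩ Ines ∩ Luca: 10:00-10:30, 12:30-14:15.
So the common availability across everyone is 10:00-10:30, 12:30-14:15.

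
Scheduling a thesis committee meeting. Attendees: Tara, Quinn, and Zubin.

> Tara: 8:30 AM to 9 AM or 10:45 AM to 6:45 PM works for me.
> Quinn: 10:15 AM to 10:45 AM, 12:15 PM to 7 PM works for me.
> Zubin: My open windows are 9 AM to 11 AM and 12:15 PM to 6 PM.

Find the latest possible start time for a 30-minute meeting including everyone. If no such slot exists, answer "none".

Tara ∩ Quinn: 12:15-18:45.
Tara ∩ Quinn ∩ Zubin: 12:15-18:00.
The last common window of at least 30 minutes is 12:15-18:00; a 30-minute meeting can start as late as 17:30 and still end by 18:00.

17:30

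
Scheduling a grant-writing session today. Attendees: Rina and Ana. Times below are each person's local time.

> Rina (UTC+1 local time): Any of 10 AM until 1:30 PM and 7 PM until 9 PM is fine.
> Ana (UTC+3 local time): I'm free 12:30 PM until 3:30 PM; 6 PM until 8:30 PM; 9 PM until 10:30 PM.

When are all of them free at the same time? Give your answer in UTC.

Rina in UTC: 09:00-12:30, 18:00-20:00 (subtract 1h to convert from UTC+1).
Ana in UTC: 09:30-12:30, 15:00-17:30, 18:00-19:30 (subtract 3h to convert from UTC+3).
Rina ∩ Ana: 09:30-12:30, 18:00-19:30.
Those are the intersection windows.

09:30-12:30, 18:00-19:30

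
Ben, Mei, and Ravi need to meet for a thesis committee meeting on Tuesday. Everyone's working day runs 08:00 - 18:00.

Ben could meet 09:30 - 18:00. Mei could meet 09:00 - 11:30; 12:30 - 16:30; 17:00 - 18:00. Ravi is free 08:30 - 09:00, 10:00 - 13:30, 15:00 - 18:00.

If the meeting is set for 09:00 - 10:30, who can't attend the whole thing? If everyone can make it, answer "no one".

Ben: not fully free for 09:00-10:30. Mei: free for 09:00-10:30. Ravi: not fully free for 09:00-10:30.

Ben, Ravi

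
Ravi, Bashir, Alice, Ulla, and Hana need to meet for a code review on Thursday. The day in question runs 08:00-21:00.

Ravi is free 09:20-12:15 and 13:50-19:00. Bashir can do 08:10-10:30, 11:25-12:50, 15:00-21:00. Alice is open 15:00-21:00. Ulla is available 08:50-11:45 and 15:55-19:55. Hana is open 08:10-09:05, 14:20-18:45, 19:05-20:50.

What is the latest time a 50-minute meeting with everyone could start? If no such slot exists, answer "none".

17:55

Ravi ∩ Bashir: 09:20-10:30, 11:25-12:15, 15:00-19:00.
Ravi ∩ Bashir ∩ Alice: 15:00-19:00.
Ravi ∩ Bashir ∩ Alice ∩ Ulla: 15:55-19:00.
Ravi ∩ Bashir ∩ Alice ∩ Ulla ∩ Hana: 15:55-18:45.
The last common window of at least 50 minutes is 15:55-18:45; a 50-minute meeting can start as late as 17:55 and still end by 18:45.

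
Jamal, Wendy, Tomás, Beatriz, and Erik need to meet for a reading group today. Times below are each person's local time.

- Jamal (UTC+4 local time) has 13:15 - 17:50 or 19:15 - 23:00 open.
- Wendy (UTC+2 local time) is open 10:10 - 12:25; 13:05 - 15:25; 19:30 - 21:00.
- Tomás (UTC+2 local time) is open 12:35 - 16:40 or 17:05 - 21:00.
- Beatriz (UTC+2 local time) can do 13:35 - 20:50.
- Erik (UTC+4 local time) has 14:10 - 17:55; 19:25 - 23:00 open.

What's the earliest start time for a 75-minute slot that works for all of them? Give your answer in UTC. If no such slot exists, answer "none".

11:35

Jamal in UTC: 09:15-13:50, 15:15-19:00 (subtract 4h to convert from UTC+4).
Wendy in UTC: 08:10-10:25, 11:05-13:25, 17:30-19:00 (subtract 2h to convert from UTC+2).
Tomás in UTC: 10:35-14:40, 15:05-19:00 (subtract 2h to convert from UTC+2).
Beatriz in UTC: 11:35-18:50 (subtract 2h to convert from UTC+2).
Erik in UTC: 10:10-13:55, 15:25-19:00 (subtract 4h to convert from UTC+4).
Jamal ∩ Wendy: 09:15-10:25, 11:05-13:25, 17:30-19:00.
Jamal ∩ Wendy ∩ Tomás: 11:05-13:25, 17:30-19:00.
Jamal ∩ Wendy ∩ Tomás ∩ Beatriz: 11:35-13:25, 17:30-18:50.
Jamal ∩ Wendy ∩ Tomás ∩ Beatriz ∩ Erik: 11:35-13:25, 17:30-18:50.
The first common window of at least 75 minutes is 11:35-13:25, so the earliest start is 11:35.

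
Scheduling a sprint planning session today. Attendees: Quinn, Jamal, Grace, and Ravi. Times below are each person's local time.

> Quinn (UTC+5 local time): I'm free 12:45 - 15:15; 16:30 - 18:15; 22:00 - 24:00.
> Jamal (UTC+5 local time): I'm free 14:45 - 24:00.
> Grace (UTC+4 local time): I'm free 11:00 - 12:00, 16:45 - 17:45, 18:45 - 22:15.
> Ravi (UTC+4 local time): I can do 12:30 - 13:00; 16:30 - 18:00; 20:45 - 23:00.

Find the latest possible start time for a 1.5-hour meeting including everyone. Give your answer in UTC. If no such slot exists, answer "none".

Quinn in UTC: 07:45-10:15, 11:30-13:15, 17:00-19:00 (subtract 5h to convert from UTC+5).
Jamal in UTC: 09:45-19:00 (subtract 5h to convert from UTC+5).
Grace in UTC: 07:00-08:00, 12:45-13:45, 14:45-18:15 (subtract 4h to convert from UTC+4).
Ravi in UTC: 08:30-09:00, 12:30-14:00, 16:45-19:00 (subtract 4h to convert from UTC+4).
Quinn ∩ Jamal: 09:45-10:15, 11:30-13:15, 17:00-19:00.
Quinn ∩ Jamal ∩ Grace: 12:45-13:15, 17:00-18:15.
Quinn ∩ Jamal ∩ Grace ∩ Ravi: 12:45-13:15, 17:00-18:15.
No common window is at least 90 minutes long.

none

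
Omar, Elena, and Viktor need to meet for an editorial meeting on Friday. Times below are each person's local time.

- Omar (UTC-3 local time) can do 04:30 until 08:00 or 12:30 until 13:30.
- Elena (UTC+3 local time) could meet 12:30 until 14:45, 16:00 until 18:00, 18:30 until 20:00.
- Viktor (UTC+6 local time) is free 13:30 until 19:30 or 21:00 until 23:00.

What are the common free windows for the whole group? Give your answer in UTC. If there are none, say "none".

Omar in UTC: 07:30-11:00, 15:30-16:30 (add 3h to convert from UTC-3).
Elena in UTC: 09:30-11:45, 13:00-15:00, 15:30-17:00 (subtract 3h to convert from UTC+3).
Viktor in UTC: 07:30-13:30, 15:00-17:00 (subtract 6h to convert from UTC+6).
Omar ∩ Elena: 09:30-11:00, 15:30-16:30.
Omar ∩ Elena ∩ Viktor: 09:30-11:00, 15:30-16:30.
Those are the intersection windows.

09:30-11:00, 15:30-16:30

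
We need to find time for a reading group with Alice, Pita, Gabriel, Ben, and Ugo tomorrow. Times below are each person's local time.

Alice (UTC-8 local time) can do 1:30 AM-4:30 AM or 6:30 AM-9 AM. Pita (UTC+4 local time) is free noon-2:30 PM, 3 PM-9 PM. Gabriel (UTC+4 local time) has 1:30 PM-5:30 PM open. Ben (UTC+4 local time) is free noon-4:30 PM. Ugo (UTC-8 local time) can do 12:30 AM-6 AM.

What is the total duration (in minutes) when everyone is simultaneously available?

Alice in UTC: 09:30-12:30, 14:30-17:00 (add 8h to convert from UTC-8).
Pita in UTC: 08:00-10:30, 11:00-17:00 (subtract 4h to convert from UTC+4).
Gabriel in UTC: 09:30-13:30 (subtract 4h to convert from UTC+4).
Ben in UTC: 08:00-12:30 (subtract 4h to convert from UTC+4).
Ugo in UTC: 08:30-14:00 (add 8h to convert from UTC-8).
Alice ∩ Pita: 09:30-10:30, 11:00-12:30, 14:30-17:00.
Alice ∩ Pita ∩ Gabriel: 09:30-10:30, 11:00-12:30.
Alice ∩ Pita ∩ Gabriel ∩ Ben: 09:30-10:30, 11:00-12:30.
Alice ∩ Pita ∩ Gabriel ∩ Ben ∩ Ugo: 09:30-10:30, 11:00-12:30.
Summing the common windows: 60 + 90 = 150 minutes.

150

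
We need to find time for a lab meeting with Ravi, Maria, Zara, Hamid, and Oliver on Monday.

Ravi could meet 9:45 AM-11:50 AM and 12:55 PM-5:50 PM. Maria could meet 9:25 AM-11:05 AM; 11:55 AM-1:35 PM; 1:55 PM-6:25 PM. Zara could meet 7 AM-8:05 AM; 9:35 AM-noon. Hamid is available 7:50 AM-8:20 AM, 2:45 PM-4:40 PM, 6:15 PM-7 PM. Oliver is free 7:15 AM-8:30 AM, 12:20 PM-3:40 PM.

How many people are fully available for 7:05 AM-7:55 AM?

Zara can make the full 07:05-07:55 slot — that's 1.

1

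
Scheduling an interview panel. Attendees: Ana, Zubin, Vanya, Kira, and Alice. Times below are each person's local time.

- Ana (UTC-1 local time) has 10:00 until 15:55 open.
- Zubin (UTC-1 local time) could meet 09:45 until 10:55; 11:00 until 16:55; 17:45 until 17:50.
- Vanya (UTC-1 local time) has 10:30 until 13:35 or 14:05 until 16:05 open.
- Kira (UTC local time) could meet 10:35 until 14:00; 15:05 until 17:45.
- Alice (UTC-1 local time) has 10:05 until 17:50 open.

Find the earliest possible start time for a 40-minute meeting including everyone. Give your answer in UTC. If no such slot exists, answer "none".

Ana in UTC: 11:00-16:55 (add 1h to convert from UTC-1).
Zubin in UTC: 10:45-11:55, 12:00-17:55, 18:45-18:50 (add 1h to convert from UTC-1).
Vanya in UTC: 11:30-14:35, 15:05-17:05 (add 1h to convert from UTC-1).
Kira in UTC: 10:35-14:00, 15:05-17:45.
Alice in UTC: 11:05-18:50 (add 1h to convert from UTC-1).
Ana ∩ Zubin: 11:00-11:55, 12:00-16:55.
Ana ∩ Zubin ∩ Vanya: 11:30-11:55, 12:00-14:35, 15:05-16:55.
Ana ∩ Zubin ∩ Vanya ∩ Kira: 11:30-11:55, 12:00-14:00, 15:05-16:55.
Ana ∩ Zubin ∩ Vanya ∩ Kira ∩ Alice: 11:30-11:55, 12:00-14:00, 15:05-16:55.
The first common window of at least 40 minutes is 12:00-14:00, so the earliest start is 12:00.

12:00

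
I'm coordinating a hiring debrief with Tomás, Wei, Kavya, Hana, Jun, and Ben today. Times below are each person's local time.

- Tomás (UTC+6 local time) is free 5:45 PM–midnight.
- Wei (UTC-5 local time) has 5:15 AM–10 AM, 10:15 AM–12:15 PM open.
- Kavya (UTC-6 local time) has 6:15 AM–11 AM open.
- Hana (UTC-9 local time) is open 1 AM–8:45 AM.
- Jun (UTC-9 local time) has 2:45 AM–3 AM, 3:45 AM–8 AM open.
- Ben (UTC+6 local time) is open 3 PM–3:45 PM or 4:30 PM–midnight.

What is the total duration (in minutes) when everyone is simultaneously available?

Tomás in UTC: 11:45-18:00 (subtract 6h to convert from UTC+6).
Wei in UTC: 10:15-15:00, 15:15-17:15 (add 5h to convert from UTC-5).
Kavya in UTC: 12:15-17:00 (add 6h to convert from UTC-6).
Hana in UTC: 10:00-17:45 (add 9h to convert from UTC-9).
Jun in UTC: 11:45-12:00, 12:45-17:00 (add 9h to convert from UTC-9).
Ben in UTC: 09:00-09:45, 10:30-18:00 (subtract 6h to convert from UTC+6).
Tomás ∩ Wei: 11:45-15:00, 15:15-17:15.
Tomás ∩ Wei ∩ Kavya: 12:15-15:00, 15:15-17:00.
Tomás ∩ Wei ∩ Kavya ∩ Hana: 12:15-15:00, 15:15-17:00.
Tomás ∩ Wei ∩ Kavya ∩ Hana ∩ Jun: 12:45-15:00, 15:15-17:00.
Tomás ∩ Wei ∩ Kavya ∩ Hana ∩ Jun ∩ Ben: 12:45-15:00, 15:15-17:00.
Summing the common windows: 135 + 105 = 240 minutes.

240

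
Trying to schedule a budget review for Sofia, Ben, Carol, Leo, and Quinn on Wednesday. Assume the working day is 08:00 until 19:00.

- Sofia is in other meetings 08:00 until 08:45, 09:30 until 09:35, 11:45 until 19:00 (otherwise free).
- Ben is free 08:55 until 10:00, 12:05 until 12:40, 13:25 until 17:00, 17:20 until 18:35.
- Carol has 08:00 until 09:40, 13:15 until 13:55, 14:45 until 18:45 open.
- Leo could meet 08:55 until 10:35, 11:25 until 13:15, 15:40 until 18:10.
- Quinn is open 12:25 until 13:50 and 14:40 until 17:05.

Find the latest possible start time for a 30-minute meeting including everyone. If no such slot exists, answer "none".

none

Sofia free: 08:45-09:30, 09:35-11:45 (invert busy blocks within the working day).
Ben free: 08:55-10:00, 12:05-12:40, 13:25-17:00, 17:20-18:35.
Carol free: 08:00-09:40, 13:15-13:55, 14:45-18:45.
Leo free: 08:55-10:35, 11:25-13:15, 15:40-18:10.
Quinn free: 12:25-13:50, 14:40-17:05.
Sofia ∩ Ben: 08:55-09:30, 09:35-10:00.
Sofia ∩ Ben ∩ Carol: 08:55-09:30, 09:35-09:40.
Sofia ∩ Ben ∩ Carol ∩ Leo: 08:55-09:30, 09:35-09:40.
Sofia ∩ Ben ∩ Carol ∩ Leo ∩ Quinn: ∅.
There is no time when everyone is free.
No common window is at least 30 minutes long.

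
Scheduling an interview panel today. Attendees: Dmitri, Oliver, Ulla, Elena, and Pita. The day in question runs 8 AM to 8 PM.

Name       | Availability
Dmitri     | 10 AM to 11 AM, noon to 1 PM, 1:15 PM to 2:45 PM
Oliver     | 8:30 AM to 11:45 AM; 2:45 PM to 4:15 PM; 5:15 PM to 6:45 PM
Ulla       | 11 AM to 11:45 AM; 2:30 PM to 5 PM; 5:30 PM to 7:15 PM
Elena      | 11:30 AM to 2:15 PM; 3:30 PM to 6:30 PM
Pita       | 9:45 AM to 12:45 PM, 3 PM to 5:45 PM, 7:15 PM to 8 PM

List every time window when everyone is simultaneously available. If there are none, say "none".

Dmitri ∩ Oliver: 10:00-11:00.
Dmitri ∩ Oliver ∩ Ulla: ∅.
Dmitri ∩ Oliver ∩ Ulla ∩ Elena: ∅.
Dmitri ∩ Oliver ∩ Ulla ∩ Elena ∩ Pita: ∅.
There is no time when everyone is free.

none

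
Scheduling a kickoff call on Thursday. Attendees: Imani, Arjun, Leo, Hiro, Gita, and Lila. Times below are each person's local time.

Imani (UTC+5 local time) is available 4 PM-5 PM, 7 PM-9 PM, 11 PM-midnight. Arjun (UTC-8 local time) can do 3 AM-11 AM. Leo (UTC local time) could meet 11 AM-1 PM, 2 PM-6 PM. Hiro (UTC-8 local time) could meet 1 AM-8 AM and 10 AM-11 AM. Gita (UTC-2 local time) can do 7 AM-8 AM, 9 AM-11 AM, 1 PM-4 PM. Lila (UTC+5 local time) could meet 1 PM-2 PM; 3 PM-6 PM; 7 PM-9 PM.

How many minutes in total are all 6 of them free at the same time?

120

Imani in UTC: 11:00-12:00, 14:00-16:00, 18:00-19:00 (subtract 5h to convert from UTC+5).
Arjun in UTC: 11:00-19:00 (add 8h to convert from UTC-8).
Leo in UTC: 11:00-13:00, 14:00-18:00.
Hiro in UTC: 09:00-16:00, 18:00-19:00 (add 8h to convert from UTC-8).
Gita in UTC: 09:00-10:00, 11:00-13:00, 15:00-18:00 (add 2h to convert from UTC-2).
Lila in UTC: 08:00-09:00, 10:00-13:00, 14:00-16:00 (subtract 5h to convert from UTC+5).
Imani ∩ Arjun: 11:00-12:00, 14:00-16:00, 18:00-19:00.
Imani ∩ Arjun ∩ Leo: 11:00-12:00, 14:00-16:00.
Imani ∩ Arjun ∩ Leo ∩ Hiro: 11:00-12:00, 14:00-16:00.
Imani ∩ Arjun ∩ Leo ∩ Hiro ∩ Gita: 11:00-12:00, 15:00-16:00.
Imani ∩ Arjun ∩ Leo ∩ Hiro ∩ Gita ∩ Lila: 11:00-12:00, 15:00-16:00.
So the common availability across everyone is 11:00-12:00, 15:00-16:00.
Summing the common windows: 60 + 60 = 120 minutes.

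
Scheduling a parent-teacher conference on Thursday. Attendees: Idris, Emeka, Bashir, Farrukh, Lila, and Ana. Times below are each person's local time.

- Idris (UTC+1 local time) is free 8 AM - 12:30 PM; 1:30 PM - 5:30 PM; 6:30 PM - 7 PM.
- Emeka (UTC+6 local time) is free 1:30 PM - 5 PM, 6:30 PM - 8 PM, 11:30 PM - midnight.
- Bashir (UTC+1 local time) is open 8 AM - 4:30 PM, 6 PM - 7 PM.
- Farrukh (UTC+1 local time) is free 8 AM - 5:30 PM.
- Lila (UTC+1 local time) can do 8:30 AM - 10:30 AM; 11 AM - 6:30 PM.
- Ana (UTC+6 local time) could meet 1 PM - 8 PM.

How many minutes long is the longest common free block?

120

Idris in UTC: 07:00-11:30, 12:30-16:30, 17:30-18:00 (subtract 1h to convert from UTC+1).
Emeka in UTC: 07:30-11:00, 12:30-14:00, 17:30-18:00 (subtract 6h to convert from UTC+6).
Bashir in UTC: 07:00-15:30, 17:00-18:00 (subtract 1h to convert from UTC+1).
Farrukh in UTC: 07:00-16:30 (subtract 1h to convert from UTC+1).
Lila in UTC: 07:30-09:30, 10:00-17:30 (subtract 1h to convert from UTC+1).
Ana in UTC: 07:00-14:00 (subtract 6h to convert from UTC+6).
Idris ∩ Emeka: 07:30-11:00, 12:30-14:00, 17:30-18:00.
Idris ∩ Emeka ∩ Bashir: 07:30-11:00, 12:30-14:00, 17:30-18:00.
Idris ∩ Emeka ∩ Bashir ∩ Farrukh: 07:30-11:00, 12:30-14:00.
Idris ∩ Emeka ∩ Bashir ∩ Farrukh ∩ Lila: 07:30-09:30, 10:00-11:00, 12:30-14:00.
Idris ∩ Emeka ∩ Bashir ∩ Farrukh ∩ Lila ∩ Ana: 07:30-09:30, 10:00-11:00, 12:30-14:00.
So the common availability across everyone is 07:30-09:30, 10:00-11:00, 12:30-14:00.
The longest is 07:30-09:30 at 120 minutes.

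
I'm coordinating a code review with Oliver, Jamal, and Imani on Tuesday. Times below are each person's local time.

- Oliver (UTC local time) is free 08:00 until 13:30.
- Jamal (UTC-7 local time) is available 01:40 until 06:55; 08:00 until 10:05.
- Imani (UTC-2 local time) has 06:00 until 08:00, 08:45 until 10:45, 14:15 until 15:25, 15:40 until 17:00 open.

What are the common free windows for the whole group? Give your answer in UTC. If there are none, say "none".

08:40-10:00, 10:45-12:45

Oliver in UTC: 08:00-13:30.
Jamal in UTC: 08:40-13:55, 15:00-17:05 (add 7h to convert from UTC-7).
Imani in UTC: 08:00-10:00, 10:45-12:45, 16:15-17:25, 17:40-19:00 (add 2h to convert from UTC-2).
Oliver ∩ Jamal: 08:40-13:30.
Oliver ∩ Jamal ∩ Imani: 08:40-10:00, 10:45-12:45.
So the common availability across everyone is 08:40-10:00, 10:45-12:45.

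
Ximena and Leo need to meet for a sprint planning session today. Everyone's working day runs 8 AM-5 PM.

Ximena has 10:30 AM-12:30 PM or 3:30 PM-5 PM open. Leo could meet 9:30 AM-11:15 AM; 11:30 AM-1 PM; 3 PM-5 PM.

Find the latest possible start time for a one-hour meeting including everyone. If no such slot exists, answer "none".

Ximena ∩ Leo: 10:30-11:15, 11:30-12:30, 15:30-17:00.
So the common availability across everyone is 10:30-11:15, 11:30-12:30, 15:30-17:00.
The last common window of at least 60 minutes is 15:30-17:00; a 60-minute meeting can start as late as 16:00 and still end by 17:00.

16:00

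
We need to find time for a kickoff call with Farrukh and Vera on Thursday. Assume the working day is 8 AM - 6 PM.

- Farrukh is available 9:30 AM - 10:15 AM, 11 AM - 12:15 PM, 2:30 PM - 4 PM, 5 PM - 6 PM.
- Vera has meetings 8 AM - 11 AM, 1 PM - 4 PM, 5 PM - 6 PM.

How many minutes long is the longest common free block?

Farrukh free: 09:30-10:15, 11:00-12:15, 14:30-16:00, 17:00-18:00.
Vera free: 11:00-13:00, 16:00-17:00 (invert busy blocks within the working day).
Farrukh ∩ Vera: 11:00-12:15.
The longest is 11:00-12:15 at 75 minutes.

75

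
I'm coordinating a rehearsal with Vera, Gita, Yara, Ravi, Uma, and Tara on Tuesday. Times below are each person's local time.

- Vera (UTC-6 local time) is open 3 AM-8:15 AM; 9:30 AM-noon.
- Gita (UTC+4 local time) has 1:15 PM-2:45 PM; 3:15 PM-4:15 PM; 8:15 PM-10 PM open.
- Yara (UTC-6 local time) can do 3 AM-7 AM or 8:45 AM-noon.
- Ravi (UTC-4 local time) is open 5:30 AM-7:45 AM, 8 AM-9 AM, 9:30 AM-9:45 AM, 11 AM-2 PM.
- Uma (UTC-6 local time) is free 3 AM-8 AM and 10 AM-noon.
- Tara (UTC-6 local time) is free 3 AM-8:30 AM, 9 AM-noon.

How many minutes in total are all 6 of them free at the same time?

Vera in UTC: 09:00-14:15, 15:30-18:00 (add 6h to convert from UTC-6).
Gita in UTC: 09:15-10:45, 11:15-12:15, 16:15-18:00 (subtract 4h to convert from UTC+4).
Yara in UTC: 09:00-13:00, 14:45-18:00 (add 6h to convert from UTC-6).
Ravi in UTC: 09:30-11:45, 12:00-13:00, 13:30-13:45, 15:00-18:00 (add 4h to convert from UTC-4).
Uma in UTC: 09:00-14:00, 16:00-18:00 (add 6h to convert from UTC-6).
Tara in UTC: 09:00-14:30, 15:00-18:00 (add 6h to convert from UTC-6).
Vera ∩ Gita: 09:15-10:45, 11:15-12:15, 16:15-18:00.
Vera ∩ Gita ∩ Yara: 09:15-10:45, 11:15-12:15, 16:15-18:00.
Vera ∩ Gita ∩ Yara ∩ Ravi: 09:30-10:45, 11:15-11:45, 12:00-12:15, 16:15-18:00.
Vera ∩ Gita ∩ Yara ∩ Ravi ∩ Uma: 09:30-10:45, 11:15-11:45, 12:00-12:15, 16:15-18:00.
Vera ∩ Gita ∩ Yara ∩ Ravi ∩ Uma ∩ Tara: 09:30-10:45, 11:15-11:45, 12:00-12:15, 16:15-18:00.
Summing the common windows: 75 + 30 + 15 + 105 = 225 minutes.

225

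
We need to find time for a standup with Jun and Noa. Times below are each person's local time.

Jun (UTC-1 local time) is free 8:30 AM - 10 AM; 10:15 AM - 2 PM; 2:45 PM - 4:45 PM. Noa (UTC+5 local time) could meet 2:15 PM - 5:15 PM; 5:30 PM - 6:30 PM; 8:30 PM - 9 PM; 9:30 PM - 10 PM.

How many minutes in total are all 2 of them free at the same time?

Jun in UTC: 09:30-11:00, 11:15-15:00, 15:45-17:45 (add 1h to convert from UTC-1).
Noa in UTC: 09:15-12:15, 12:30-13:30, 15:30-16:00, 16:30-17:00 (subtract 5h to convert from UTC+5).
Jun ∩ Noa: 09:30-11:00, 11:15-12:15, 12:30-13:30, 15:45-16:00, 16:30-17:00.
Summing the common windows: 90 + 60 + 60 + 15 + 30 = 255 minutes.

255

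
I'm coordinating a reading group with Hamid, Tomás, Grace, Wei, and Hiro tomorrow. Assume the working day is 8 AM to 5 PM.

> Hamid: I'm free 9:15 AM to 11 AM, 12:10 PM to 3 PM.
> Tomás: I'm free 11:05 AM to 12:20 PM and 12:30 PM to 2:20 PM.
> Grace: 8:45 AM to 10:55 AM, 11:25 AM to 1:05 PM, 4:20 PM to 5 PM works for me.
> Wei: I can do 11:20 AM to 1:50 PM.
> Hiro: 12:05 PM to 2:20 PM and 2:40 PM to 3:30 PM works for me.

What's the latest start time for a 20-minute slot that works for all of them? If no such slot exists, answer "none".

Hamid ∩ Tomás: 12:10-12:20, 12:30-14:20.
Hamid ∩ Tomás ∩ Grace: 12:10-12:20, 12:30-13:05.
Hamid ∩ Tomás ∩ Grace ∩ Wei: 12:10-12:20, 12:30-13:05.
Hamid ∩ Tomás ∩ Grace ∩ Wei ∩ Hiro: 12:10-12:20, 12:30-13:05.
So the common availability across everyone is 12:10-12:20, 12:30-13:05.
The last common window of at least 20 minutes is 12:30-13:05; a 20-minute meeting can start as late as 12:45 and still end by 13:05.

12:45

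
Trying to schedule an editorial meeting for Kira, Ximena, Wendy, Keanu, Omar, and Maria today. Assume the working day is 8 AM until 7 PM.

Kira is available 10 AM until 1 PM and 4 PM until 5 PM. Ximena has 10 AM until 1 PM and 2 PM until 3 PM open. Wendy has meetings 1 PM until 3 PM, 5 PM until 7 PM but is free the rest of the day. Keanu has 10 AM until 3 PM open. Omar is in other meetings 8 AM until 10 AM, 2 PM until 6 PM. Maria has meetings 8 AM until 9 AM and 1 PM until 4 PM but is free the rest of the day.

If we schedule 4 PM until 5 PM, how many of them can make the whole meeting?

Kira free: 10:00-13:00, 16:00-17:00.
Ximena free: 10:00-13:00, 14:00-15:00.
Wendy free: 08:00-13:00, 15:00-17:00 (invert busy blocks within the working day).
Keanu free: 10:00-15:00.
Omar free: 10:00-14:00, 18:00-19:00 (invert busy blocks within the working day).
Maria free: 09:00-13:00, 16:00-19:00 (invert busy blocks within the working day).
Kira, Wendy, and Maria can make the full 16:00-17:00 slot — that's 3.

3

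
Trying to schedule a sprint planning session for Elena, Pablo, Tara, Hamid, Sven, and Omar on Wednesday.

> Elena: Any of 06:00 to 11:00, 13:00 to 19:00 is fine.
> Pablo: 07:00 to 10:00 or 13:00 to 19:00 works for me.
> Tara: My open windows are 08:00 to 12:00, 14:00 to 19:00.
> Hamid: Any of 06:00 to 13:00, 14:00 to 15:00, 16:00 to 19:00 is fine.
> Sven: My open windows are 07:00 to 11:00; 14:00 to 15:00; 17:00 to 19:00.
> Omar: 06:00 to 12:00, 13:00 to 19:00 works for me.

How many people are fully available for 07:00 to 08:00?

5

Elena, Pablo, Hamid, Sven, and Omar can make the full 07:00-08:00 slot — that's 5.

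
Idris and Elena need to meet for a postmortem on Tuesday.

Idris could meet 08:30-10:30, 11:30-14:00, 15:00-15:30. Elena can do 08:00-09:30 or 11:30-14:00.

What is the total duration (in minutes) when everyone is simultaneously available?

210

Idris ∩ Elena: 08:30-09:30, 11:30-14:00.
Summing the common windows: 60 + 150 = 210 minutes.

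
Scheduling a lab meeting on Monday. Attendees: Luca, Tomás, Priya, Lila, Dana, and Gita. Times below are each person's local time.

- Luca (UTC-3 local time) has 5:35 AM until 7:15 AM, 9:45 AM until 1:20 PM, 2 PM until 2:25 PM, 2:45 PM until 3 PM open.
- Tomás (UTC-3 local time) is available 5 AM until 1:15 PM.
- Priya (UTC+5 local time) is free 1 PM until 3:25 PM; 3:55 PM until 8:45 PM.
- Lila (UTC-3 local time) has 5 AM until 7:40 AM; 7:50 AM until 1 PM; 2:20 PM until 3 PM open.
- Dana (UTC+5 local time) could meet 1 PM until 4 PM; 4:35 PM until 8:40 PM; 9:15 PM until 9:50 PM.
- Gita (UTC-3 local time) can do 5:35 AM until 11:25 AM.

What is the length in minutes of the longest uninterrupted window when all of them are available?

100

Luca in UTC: 08:35-10:15, 12:45-16:20, 17:00-17:25, 17:45-18:00 (add 3h to convert from UTC-3).
Tomás in UTC: 08:00-16:15 (add 3h to convert from UTC-3).
Priya in UTC: 08:00-10:25, 10:55-15:45 (subtract 5h to convert from UTC+5).
Lila in UTC: 08:00-10:40, 10:50-16:00, 17:20-18:00 (add 3h to convert from UTC-3).
Dana in UTC: 08:00-11:00, 11:35-15:40, 16:15-16:50 (subtract 5h to convert from UTC+5).
Gita in UTC: 08:35-14:25 (add 3h to convert from UTC-3).
Luca ∩ Tomás: 08:35-10:15, 12:45-16:15.
Luca ∩ Tomás ∩ Priya: 08:35-10:15, 12:45-15:45.
Luca ∩ Tomás ∩ Priya ∩ Lila: 08:35-10:15, 12:45-15:45.
Luca ∩ Tomás ∩ Priya ∩ Lila ∩ Dana: 08:35-10:15, 12:45-15:40.
Luca ∩ Tomás ∩ Priya ∩ Lila ∩ Dana ∩ Gita: 08:35-10:15, 12:45-14:25.
The longest is 08:35-10:15 at 100 minutes.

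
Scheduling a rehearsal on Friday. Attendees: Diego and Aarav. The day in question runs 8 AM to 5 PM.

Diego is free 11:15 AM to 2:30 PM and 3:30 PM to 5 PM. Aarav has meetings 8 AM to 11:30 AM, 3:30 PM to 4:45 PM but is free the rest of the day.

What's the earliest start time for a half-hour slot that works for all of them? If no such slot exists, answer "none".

11:30

Diego free: 11:15-14:30, 15:30-17:00.
Aarav free: 11:30-15:30, 16:45-17:00 (invert busy blocks within the working day).
Diego ∩ Aarav: 11:30-14:30, 16:45-17:00.
Those are the intersection windows.
The first common window of at least 30 minutes is 11:30-14:30, so the earliest start is 11:30.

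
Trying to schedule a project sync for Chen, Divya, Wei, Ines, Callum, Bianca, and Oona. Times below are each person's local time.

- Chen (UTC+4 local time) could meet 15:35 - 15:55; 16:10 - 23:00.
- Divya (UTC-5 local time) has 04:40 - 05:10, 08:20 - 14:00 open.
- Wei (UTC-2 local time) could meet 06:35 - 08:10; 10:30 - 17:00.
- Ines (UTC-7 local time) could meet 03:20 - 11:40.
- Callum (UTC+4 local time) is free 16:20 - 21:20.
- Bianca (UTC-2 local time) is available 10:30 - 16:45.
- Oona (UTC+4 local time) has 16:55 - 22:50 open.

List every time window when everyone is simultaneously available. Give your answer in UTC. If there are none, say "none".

Chen in UTC: 11:35-11:55, 12:10-19:00 (subtract 4h to convert from UTC+4).
Divya in UTC: 09:40-10:10, 13:20-19:00 (add 5h to convert from UTC-5).
Wei in UTC: 08:35-10:10, 12:30-19:00 (add 2h to convert from UTC-2).
Ines in UTC: 10:20-18:40 (add 7h to convert from UTC-7).
Callum in UTC: 12:20-17:20 (subtract 4h to convert from UTC+4).
Bianca in UTC: 12:30-18:45 (add 2h to convert from UTC-2).
Oona in UTC: 12:55-18:50 (subtract 4h to convert from UTC+4).
Chen ∩ Divya: 13:20-19:00.
Chen ∩ Divya ∩ Wei: 13:20-19:00.
Chen ∩ Divya ∩ Wei ∩ Ines: 13:20-18:40.
Chen ∩ Divya ∩ Wei ∩ Ines ∩ Callum: 13:20-17:20.
Chen ∩ Divya ∩ Wei ∩ Ines ∩ Callum ∩ Bianca: 13:20-17:20.
Chen ∩ Divya ∩ Wei ∩ Ines ∩ Callum ∩ Bianca ∩ Oona: 13:20-17:20.

13:20-17:20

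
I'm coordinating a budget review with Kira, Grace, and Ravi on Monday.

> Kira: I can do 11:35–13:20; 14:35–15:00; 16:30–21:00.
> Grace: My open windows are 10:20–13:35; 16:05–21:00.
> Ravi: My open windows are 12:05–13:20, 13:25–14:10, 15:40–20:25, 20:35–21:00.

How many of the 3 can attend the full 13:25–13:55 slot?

1

Ravi can make the full 13:25-13:55 slot — that's 1.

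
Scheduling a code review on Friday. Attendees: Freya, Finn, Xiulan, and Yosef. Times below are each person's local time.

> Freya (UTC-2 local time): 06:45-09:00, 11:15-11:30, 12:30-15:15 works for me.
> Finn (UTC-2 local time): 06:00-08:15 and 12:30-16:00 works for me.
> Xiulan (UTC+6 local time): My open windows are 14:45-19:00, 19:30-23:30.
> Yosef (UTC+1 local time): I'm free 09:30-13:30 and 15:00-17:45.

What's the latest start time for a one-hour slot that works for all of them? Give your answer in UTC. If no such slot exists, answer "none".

Freya in UTC: 08:45-11:00, 13:15-13:30, 14:30-17:15 (add 2h to convert from UTC-2).
Finn in UTC: 08:00-10:15, 14:30-18:00 (add 2h to convert from UTC-2).
Xiulan in UTC: 08:45-13:00, 13:30-17:30 (subtract 6h to convert from UTC+6).
Yosef in UTC: 08:30-12:30, 14:00-16:45 (subtract 1h to convert from UTC+1).
Freya ∩ Finn: 08:45-10:15, 14:30-17:15.
Freya ∩ Finn ∩ Xiulan: 08:45-10:15, 14:30-17:15.
Freya ∩ Finn ∩ Xiulan ∩ Yosef: 08:45-10:15, 14:30-16:45.
The last common window of at least 60 minutes is 14:30-16:45; a 60-minute meeting can start as late as 15:45 and still end by 16:45.

15:45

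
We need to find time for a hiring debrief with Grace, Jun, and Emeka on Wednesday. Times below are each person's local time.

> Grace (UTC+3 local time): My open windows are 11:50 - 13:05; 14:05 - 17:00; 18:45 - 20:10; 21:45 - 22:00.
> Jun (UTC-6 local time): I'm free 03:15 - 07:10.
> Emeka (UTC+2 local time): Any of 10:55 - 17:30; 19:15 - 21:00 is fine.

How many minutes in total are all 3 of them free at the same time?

175

Grace in UTC: 08:50-10:05, 11:05-14:00, 15:45-17:10, 18:45-19:00 (subtract 3h to convert from UTC+3).
Jun in UTC: 09:15-13:10 (add 6h to convert from UTC-6).
Emeka in UTC: 08:55-15:30, 17:15-19:00 (subtract 2h to convert from UTC+2).
Grace ∩ Jun: 09:15-10:05, 11:05-13:10.
Grace ∩ Jun ∩ Emeka: 09:15-10:05, 11:05-13:10.
So the common availability across everyone is 09:15-10:05, 11:05-13:10.
Summing the common windows: 50 + 125 = 175 minutes.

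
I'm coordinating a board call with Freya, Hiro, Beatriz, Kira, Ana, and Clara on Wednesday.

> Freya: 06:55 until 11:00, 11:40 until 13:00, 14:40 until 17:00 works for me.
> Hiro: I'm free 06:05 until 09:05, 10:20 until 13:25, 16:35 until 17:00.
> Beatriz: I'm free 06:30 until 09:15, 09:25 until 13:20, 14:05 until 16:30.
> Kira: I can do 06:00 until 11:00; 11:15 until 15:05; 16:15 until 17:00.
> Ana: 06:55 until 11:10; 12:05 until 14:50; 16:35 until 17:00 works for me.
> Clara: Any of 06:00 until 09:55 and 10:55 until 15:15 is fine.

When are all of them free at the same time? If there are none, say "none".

06:55-09:05, 10:55-11:00, 12:05-13:00

Freya ∩ Hiro: 06:55-09:05, 10:20-11:00, 11:40-13:00, 16:35-17:00.
Freya ∩ Hiro ∩ Beatriz: 06:55-09:05, 10:20-11:00, 11:40-13:00.
Freya ∩ Hiro ∩ Beatriz ∩ Kira: 06:55-09:05, 10:20-11:00, 11:40-13:00.
Freya ∩ Hiro ∩ Beatriz ∩ Kira ∩ Ana: 06:55-09:05, 10:20-11:00, 12:05-13:00.
Freya ∩ Hiro ∩ Beatriz ∩ Kira ∩ Ana ∩ Clara: 06:55-09:05, 10:55-11:00, 12:05-13:00.
So the common availability across everyone is 06:55-09:05, 10:55-11:00, 12:05-13:00.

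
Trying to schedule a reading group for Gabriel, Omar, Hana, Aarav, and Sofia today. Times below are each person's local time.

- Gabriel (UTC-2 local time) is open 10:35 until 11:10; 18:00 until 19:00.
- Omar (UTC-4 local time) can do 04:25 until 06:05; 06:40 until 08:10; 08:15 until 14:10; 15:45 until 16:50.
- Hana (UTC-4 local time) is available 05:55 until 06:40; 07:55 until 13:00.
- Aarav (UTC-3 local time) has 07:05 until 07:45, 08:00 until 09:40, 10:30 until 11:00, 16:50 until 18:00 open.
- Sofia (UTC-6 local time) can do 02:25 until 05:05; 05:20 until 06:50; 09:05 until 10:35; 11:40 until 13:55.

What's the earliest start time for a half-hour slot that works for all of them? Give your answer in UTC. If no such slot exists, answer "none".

Gabriel in UTC: 12:35-13:10, 20:00-21:00 (add 2h to convert from UTC-2).
Omar in UTC: 08:25-10:05, 10:40-12:10, 12:15-18:10, 19:45-20:50 (add 4h to convert from UTC-4).
Hana in UTC: 09:55-10:40, 11:55-17:00 (add 4h to convert from UTC-4).
Aarav in UTC: 10:05-10:45, 11:00-12:40, 13:30-14:00, 19:50-21:00 (add 3h to convert from UTC-3).
Sofia in UTC: 08:25-11:05, 11:20-12:50, 15:05-16:35, 17:40-19:55 (add 6h to convert from UTC-6).
Gabriel ∩ Omar: 12:35-13:10, 20:00-20:50.
Gabriel ∩ Omar ∩ Hana: 12:35-13:10.
Gabriel ∩ Omar ∩ Hana ∩ Aarav: 12:35-12:40.
Gabriel ∩ Omar ∩ Hana ∩ Aarav ∩ Sofia: 12:35-12:40.
No common window is at least 30 minutes long.

none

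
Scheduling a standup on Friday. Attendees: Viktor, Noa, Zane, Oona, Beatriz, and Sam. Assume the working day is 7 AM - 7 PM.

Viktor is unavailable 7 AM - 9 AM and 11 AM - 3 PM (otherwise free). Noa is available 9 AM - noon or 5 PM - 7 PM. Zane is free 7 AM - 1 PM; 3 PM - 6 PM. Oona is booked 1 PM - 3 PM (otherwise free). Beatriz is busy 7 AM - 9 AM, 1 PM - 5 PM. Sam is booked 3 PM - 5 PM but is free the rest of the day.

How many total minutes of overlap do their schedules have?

Viktor free: 09:00-11:00, 15:00-19:00 (invert busy blocks within the working day).
Noa free: 09:00-12:00, 17:00-19:00.
Zane free: 07:00-13:00, 15:00-18:00.
Oona free: 07:00-13:00, 15:00-19:00 (invert busy blocks within the working day).
Beatriz free: 09:00-13:00, 17:00-19:00 (invert busy blocks within the working day).
Sam free: 07:00-15:00, 17:00-19:00 (invert busy blocks within the working day).
Viktor ∩ Noa: 09:00-11:00, 17:00-19:00.
Viktor ∩ Noa ∩ Zane: 09:00-11:00, 17:00-18:00.
Viktor ∩ Noa ∩ Zane ∩ Oona: 09:00-11:00, 17:00-18:00.
Viktor ∩ Noa ∩ Zane ∩ Oona ∩ Beatriz: 09:00-11:00, 17:00-18:00.
Viktor ∩ Noa ∩ Zane ∩ Oona ∩ Beatriz ∩ Sam: 09:00-11:00, 17:00-18:00.
Summing the common windows: 120 + 60 = 180 minutes.

180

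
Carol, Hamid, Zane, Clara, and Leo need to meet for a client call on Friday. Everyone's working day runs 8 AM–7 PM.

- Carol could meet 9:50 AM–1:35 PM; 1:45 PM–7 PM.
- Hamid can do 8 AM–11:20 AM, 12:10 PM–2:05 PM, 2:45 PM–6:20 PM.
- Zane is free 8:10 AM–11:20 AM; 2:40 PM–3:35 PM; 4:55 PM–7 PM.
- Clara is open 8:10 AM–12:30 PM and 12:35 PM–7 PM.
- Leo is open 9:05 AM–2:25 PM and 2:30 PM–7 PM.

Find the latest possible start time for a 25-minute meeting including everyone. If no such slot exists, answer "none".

17:55

Carol ∩ Hamid: 09:50-11:20, 12:10-13:35, 13:45-14:05, 14:45-18:20.
Carol ∩ Hamid ∩ Zane: 09:50-11:20, 14:45-15:35, 16:55-18:20.
Carol ∩ Hamid ∩ Zane ∩ Clara: 09:50-11:20, 14:45-15:35, 16:55-18:20.
Carol ∩ Hamid ∩ Zane ∩ Clara ∩ Leo: 09:50-11:20, 14:45-15:35, 16:55-18:20.
Those are the intersection windows.
The last common window of at least 25 minutes is 16:55-18:20; a 25-minute meeting can start as late as 17:55 and still end by 18:20.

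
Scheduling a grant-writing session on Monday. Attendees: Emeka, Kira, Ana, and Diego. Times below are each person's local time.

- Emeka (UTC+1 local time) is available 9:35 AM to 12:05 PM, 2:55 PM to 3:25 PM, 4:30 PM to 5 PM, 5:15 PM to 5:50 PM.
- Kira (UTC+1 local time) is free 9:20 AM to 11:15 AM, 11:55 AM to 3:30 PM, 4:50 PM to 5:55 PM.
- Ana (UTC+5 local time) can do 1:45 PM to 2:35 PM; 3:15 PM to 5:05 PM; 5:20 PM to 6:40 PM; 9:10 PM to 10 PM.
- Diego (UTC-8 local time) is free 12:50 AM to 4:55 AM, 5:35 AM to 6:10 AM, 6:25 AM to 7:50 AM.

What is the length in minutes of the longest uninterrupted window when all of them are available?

45

Emeka in UTC: 08:35-11:05, 13:55-14:25, 15:30-16:00, 16:15-16:50 (subtract 1h to convert from UTC+1).
Kira in UTC: 08:20-10:15, 10:55-14:30, 15:50-16:55 (subtract 1h to convert from UTC+1).
Ana in UTC: 08:45-09:35, 10:15-12:05, 12:20-13:40, 16:10-17:00 (subtract 5h to convert from UTC+5).
Diego in UTC: 08:50-12:55, 13:35-14:10, 14:25-15:50 (add 8h to convert from UTC-8).
Emeka ∩ Kira: 08:35-10:15, 10:55-11:05, 13:55-14:25, 15:50-16:00, 16:15-16:50.
Emeka ∩ Kira ∩ Ana: 08:45-09:35, 10:55-11:05, 16:15-16:50.
Emeka ∩ Kira ∩ Ana ∩ Diego: 08:50-09:35, 10:55-11:05.
So the common availability across everyone is 08:50-09:35, 10:55-11:05.
The longest is 08:50-09:35 at 45 minutes.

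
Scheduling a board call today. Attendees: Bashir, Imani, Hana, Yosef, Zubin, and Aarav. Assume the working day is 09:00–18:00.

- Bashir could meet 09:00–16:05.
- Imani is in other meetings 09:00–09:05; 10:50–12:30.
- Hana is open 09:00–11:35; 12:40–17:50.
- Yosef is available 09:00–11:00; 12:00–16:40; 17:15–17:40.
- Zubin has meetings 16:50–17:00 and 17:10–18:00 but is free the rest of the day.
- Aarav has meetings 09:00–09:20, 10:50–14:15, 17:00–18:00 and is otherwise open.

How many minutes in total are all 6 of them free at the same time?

Bashir free: 09:00-16:05.
Imani free: 09:05-10:50, 12:30-18:00 (invert busy blocks within the working day).
Hana free: 09:00-11:35, 12:40-17:50.
Yosef free: 09:00-11:00, 12:00-16:40, 17:15-17:40.
Zubin free: 09:00-16:50, 17:00-17:10 (invert busy blocks within the working day).
Aarav free: 09:20-10:50, 14:15-17:00 (invert busy blocks within the working day).
Bashir ∩ Imani: 09:05-10:50, 12:30-16:05.
Bashir ∩ Imani ∩ Hana: 09:05-10:50, 12:40-16:05.
Bashir ∩ Imani ∩ Hana ∩ Yosef: 09:05-10:50, 12:40-16:05.
Bashir ∩ Imani ∩ Hana ∩ Yosef ∩ Zubin: 09:05-10:50, 12:40-16:05.
Bashir ∩ Imani ∩ Hana ∩ Yosef ∩ Zubin ∩ Aarav: 09:20-10:50, 14:15-16:05.
Summing the common windows: 90 + 110 = 200 minutes.

200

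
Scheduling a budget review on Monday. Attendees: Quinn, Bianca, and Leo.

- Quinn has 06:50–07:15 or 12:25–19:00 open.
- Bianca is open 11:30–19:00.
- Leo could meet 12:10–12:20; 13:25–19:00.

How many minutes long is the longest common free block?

335

Quinn ∩ Bianca: 12:25-19:00.
Quinn ∩ Bianca ∩ Leo: 13:25-19:00.
The longest is 13:25-19:00 at 335 minutes.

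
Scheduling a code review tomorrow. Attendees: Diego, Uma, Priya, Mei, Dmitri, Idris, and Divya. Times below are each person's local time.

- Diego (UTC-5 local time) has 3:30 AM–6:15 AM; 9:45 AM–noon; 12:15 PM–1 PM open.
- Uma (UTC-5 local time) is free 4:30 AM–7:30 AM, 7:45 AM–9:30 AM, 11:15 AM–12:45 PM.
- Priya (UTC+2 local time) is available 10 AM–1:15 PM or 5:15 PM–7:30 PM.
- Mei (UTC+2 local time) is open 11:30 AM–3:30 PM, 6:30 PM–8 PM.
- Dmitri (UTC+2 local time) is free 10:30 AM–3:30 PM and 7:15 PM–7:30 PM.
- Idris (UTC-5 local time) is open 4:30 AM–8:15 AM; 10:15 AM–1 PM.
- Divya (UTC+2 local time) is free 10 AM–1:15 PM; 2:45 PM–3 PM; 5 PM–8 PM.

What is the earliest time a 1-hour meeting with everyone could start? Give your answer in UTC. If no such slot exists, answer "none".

09:30

Diego in UTC: 08:30-11:15, 14:45-17:00, 17:15-18:00 (add 5h to convert from UTC-5).
Uma in UTC: 09:30-12:30, 12:45-14:30, 16:15-17:45 (add 5h to convert from UTC-5).
Priya in UTC: 08:00-11:15, 15:15-17:30 (subtract 2h to convert from UTC+2).
Mei in UTC: 09:30-13:30, 16:30-18:00 (subtract 2h to convert from UTC+2).
Dmitri in UTC: 08:30-13:30, 17:15-17:30 (subtract 2h to convert from UTC+2).
Idris in UTC: 09:30-13:15, 15:15-18:00 (add 5h to convert from UTC-5).
Divya in UTC: 08:00-11:15, 12:45-13:00, 15:00-18:00 (subtract 2h to convert from UTC+2).
Diego ∩ Uma: 09:30-11:15, 16:15-17:00, 17:15-17:45.
Diego ∩ Uma ∩ Priya: 09:30-11:15, 16:15-17:00, 17:15-17:30.
Diego ∩ Uma ∩ Priya ∩ Mei: 09:30-11:15, 16:30-17:00, 17:15-17:30.
Diego ∩ Uma ∩ Priya ∩ Mei ∩ Dmitri: 09:30-11:15, 17:15-17:30.
Diego ∩ Uma ∩ Priya ∩ Mei ∩ Dmitri ∩ Idris: 09:30-11:15, 17:15-17:30.
Diego ∩ Uma ∩ Priya ∩ Mei ∩ Dmitri ∩ Idris ∩ Divya: 09:30-11:15, 17:15-17:30.
So the common availability across everyone is 09:30-11:15, 17:15-17:30.
The first common window of at least 60 minutes is 09:30-11:15, so the earliest start is 09:30.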